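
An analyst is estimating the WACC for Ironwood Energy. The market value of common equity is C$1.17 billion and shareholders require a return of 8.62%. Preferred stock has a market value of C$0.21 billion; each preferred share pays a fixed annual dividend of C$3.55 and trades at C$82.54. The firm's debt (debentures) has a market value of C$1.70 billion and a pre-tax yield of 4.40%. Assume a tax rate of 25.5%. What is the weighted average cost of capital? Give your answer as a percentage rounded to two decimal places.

5.38%

Cost of preferred: Rp = 3.55 / 82.54 = 4.3009%.
Total capital V = 1.17 + 0.21 + 1.7 = 3.08.
Equity: weight = 1.17/3.08 = 0.3799; cost = 8.62%.
Preferred: weight = 0.21/3.08 = 0.0682; cost = 4.3009%.
Debentures: weight = 1.7/3.08 = 0.5519; after-tax cost = 4.4% × (1 − 25.5%) = 3.2780%.
WACC = 0.3799 × 8.6200% + 0.0682 × 4.3009% + 0.5519 × 3.2780% = 5.3770%.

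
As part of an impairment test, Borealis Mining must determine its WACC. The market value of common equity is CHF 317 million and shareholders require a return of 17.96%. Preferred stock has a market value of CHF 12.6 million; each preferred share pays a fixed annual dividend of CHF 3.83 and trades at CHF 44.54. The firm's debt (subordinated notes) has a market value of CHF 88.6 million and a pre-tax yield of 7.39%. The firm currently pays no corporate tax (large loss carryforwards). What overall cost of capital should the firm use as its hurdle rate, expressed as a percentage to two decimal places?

Cost of preferred: Rp = 3.83 / 44.54 = 8.5990%.
Total capital V = 317 + 12.6 + 88.6 = 418.2.
Equity: weight = 317/418.2 = 0.7580; cost = 17.96%.
Preferred: weight = 12.6/418.2 = 0.0301; cost = 8.599%.
Subordinated notes: weight = 88.6/418.2 = 0.2119; after-tax cost = 7.39% × (1 − 0%) = 7.3900%.
WACC = 0.7580 × 17.9600% + 0.0301 × 8.5990% + 0.2119 × 7.3900% = 15.4386%.

15.44%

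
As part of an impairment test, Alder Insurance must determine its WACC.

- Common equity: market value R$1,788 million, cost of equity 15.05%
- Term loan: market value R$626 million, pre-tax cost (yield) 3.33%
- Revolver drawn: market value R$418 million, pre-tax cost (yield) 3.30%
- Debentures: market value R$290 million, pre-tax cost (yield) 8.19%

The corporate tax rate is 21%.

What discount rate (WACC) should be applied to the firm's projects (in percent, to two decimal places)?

10.10%

Total capital V = 1788 + 626 + 418 + 290 = 3122.
Equity: weight = 1788/3122 = 0.5727; cost = 15.05%.
Term loan: weight = 626/3122 = 0.2005; after-tax cost = 3.33% × (1 − 21%) = 2.6307%.
Revolver drawn: weight = 418/3122 = 0.1339; after-tax cost = 3.3% × (1 − 21%) = 2.6070%.
Debentures: weight = 290/3122 = 0.0929; after-tax cost = 8.19% × (1 − 21%) = 6.4701%.
WACC = 0.5727 × 15.0500% + 0.2005 × 2.6307% + 0.1339 × 2.6070% + 0.0929 × 6.4701% = 10.0968%.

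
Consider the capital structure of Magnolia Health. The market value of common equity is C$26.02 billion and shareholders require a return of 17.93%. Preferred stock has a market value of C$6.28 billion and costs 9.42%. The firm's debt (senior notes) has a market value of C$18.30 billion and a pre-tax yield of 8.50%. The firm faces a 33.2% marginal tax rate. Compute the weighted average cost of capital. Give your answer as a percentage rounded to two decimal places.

Total capital V = 26.02 + 6.28 + 18.3 = 50.6.
Equity: weight = 26.02/50.6 = 0.5142; cost = 17.93%.
Preferred: weight = 6.28/50.6 = 0.1241; cost = 9.42%.
Senior notes: weight = 18.3/50.6 = 0.3617; after-tax cost = 8.5% × (1 − 33.2%) = 5.6780%.
WACC = 0.5142 × 17.9300% + 0.1241 × 9.4200% + 0.3617 × 5.6780% = 12.4428%.

12.44%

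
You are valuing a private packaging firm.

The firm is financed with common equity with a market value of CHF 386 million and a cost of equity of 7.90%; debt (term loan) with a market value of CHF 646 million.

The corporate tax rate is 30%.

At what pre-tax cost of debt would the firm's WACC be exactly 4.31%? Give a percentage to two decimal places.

3.09%

Total capital V = 386 + 646 = 1032.
Equity weight = 386/1032 = 0.3740.
Term loan weight = 646/1032 = 0.6260.
Equity contribution = 0.3740 × 7.9% = 2.9548%.
Remaining for debt = 4.31% − 2.9548% = 1.3552%.
Rd × (1 − 30%) × 0.6260 = 1.3552%  ⇒  Rd = 3.0927%.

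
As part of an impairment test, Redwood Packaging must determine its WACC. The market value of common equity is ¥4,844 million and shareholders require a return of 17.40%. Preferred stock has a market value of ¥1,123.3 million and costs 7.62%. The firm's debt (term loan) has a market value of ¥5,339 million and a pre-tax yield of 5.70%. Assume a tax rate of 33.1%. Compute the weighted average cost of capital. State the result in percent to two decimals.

Total capital V = 4844 + 1123.3 + 5339 = 11306.3.
Equity: weight = 4844/11306.3 = 0.4284; cost = 17.4%.
Preferred: weight = 1123.3/11306.3 = 0.0994; cost = 7.62%.
Term loan: weight = 5339/11306.3 = 0.4722; after-tax cost = 5.7% × (1 − 33.1%) = 3.8133%.
WACC = 0.4284 × 17.4000% + 0.0994 × 7.6200% + 0.4722 × 3.8133% = 10.0125%.

10.01%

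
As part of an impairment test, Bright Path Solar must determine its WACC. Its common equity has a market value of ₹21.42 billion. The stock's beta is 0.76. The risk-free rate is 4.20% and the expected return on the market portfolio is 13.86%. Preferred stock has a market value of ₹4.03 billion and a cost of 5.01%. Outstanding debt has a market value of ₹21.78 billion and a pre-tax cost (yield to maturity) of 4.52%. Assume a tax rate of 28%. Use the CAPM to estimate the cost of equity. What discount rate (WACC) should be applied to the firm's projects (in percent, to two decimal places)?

7.16%

Market risk premium = 13.86% − 4.2% = 9.66%.
Cost of equity via CAPM: Re = 4.2% + 0.76 × 9.66% = 11.5416%.
Total capital V = 21.42 + 4.03 + 21.78 = 47.23.
Equity: weight = 21.42/47.23 = 0.4535; cost = 11.5416%.
Preferred: weight = 4.03/47.23 = 0.0853; cost = 5.01%.
Debt: weight = 21.78/47.23 = 0.4611; after-tax cost = 4.52% × (1 − 28%) = 3.2544%.
WACC = 0.4535 × 11.5416% + 0.0853 × 5.0100% + 0.4611 × 3.2544% = 7.1627%.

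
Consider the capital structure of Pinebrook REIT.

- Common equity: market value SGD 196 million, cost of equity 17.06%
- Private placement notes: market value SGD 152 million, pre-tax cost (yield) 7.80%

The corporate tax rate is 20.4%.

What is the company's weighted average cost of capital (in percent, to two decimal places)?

12.32%

Total capital V = 196 + 152 = 348.
Equity: weight = 196/348 = 0.5632; cost = 17.06%.
Private placement notes: weight = 152/348 = 0.4368; after-tax cost = 7.8% × (1 − 20.4%) = 6.2088%.
WACC = 0.5632 × 17.0600% + 0.4368 × 6.2088% = 12.3204%.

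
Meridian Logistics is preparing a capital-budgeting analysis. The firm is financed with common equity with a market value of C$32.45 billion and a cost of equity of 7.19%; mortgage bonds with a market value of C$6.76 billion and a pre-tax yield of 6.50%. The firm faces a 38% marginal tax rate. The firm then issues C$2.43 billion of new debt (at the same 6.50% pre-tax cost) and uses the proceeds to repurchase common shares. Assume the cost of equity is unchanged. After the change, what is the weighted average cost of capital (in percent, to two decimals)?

6.45%

After the change:
Total capital V = 30.02 + 9.19 = 39.21.
Equity: weight = 30.02/39.21 = 0.7656; cost = 7.19%.
Mortgage bonds: weight = 9.19/39.21 = 0.2344; after-tax cost = 6.5% × (1 − 38%) = 4.0300%.
WACC = 0.7656 × 7.1900% + 0.2344 × 4.0300% = 6.4494%.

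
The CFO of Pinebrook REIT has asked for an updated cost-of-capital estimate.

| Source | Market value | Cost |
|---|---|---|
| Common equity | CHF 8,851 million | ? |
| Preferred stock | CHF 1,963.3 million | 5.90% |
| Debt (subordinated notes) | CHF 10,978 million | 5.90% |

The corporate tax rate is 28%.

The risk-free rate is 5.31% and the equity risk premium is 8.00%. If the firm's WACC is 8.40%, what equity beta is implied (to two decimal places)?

1.10

Total capital V = 8851 + 1963.3 + 10978 = 21792.3.
Equity weight = 8851/21792.3 = 0.4062.
Preferred weight = 1963.3/21792.3 = 0.0901.
Subordinated notes weight = 10978/21792.3 = 0.5038.
Debt contribution = 0.5038 × 5.9% × (1 − 28%) = 2.1400%.
Preferred contribution = 0.0901 × 5.9% = 0.5315%.
Required equity contribution = 8.4% − 2.6715% = 5.7285%  ⇒  Re = 14.1043%.
CAPM: 14.1043% = 5.31% + β × 8.0%  ⇒  β = 1.0993.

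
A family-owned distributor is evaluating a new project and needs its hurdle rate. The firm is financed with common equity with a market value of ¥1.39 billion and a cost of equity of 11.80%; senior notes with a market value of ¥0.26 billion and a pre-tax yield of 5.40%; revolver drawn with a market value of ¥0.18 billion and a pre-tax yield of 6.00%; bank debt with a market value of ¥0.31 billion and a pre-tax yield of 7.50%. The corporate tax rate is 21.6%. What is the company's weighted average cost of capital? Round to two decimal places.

Total capital V = 1.39 + 0.26 + 0.18 + 0.31 = 2.14.
Equity: weight = 1.39/2.14 = 0.6495; cost = 11.8%.
Senior notes: weight = 0.26/2.14 = 0.1215; after-tax cost = 5.4% × (1 − 21.6%) = 4.2336%.
Revolver drawn: weight = 0.18/2.14 = 0.0841; after-tax cost = 6% × (1 − 21.6%) = 4.7040%.
Bank debt: weight = 0.31/2.14 = 0.1449; after-tax cost = 7.5% × (1 − 21.6%) = 5.8800%.
WACC = 0.6495 × 11.8000% + 0.1215 × 4.2336% + 0.0841 × 4.7040% + 0.1449 × 5.8800% = 9.4263%.

9.43%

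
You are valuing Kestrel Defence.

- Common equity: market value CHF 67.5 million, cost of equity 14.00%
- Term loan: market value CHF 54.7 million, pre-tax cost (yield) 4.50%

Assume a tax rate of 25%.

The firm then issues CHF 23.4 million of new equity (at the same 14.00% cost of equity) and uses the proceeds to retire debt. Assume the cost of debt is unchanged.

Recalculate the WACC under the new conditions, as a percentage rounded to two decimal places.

11.28%

After the change:
Total capital V = 90.9 + 31.3 = 122.2.
Equity: weight = 90.9/122.2 = 0.7439; cost = 14%.
Term loan: weight = 31.3/122.2 = 0.2561; after-tax cost = 4.5% × (1 − 25%) = 3.3750%.
WACC = 0.7439 × 14.0000% + 0.2561 × 3.3750% = 11.2785%.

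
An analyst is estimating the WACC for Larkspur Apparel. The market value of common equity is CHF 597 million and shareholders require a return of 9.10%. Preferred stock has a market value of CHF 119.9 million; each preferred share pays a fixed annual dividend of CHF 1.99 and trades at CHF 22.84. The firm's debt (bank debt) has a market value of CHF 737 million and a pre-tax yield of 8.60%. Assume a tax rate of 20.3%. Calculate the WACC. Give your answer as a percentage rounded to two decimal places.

Cost of preferred: Rp = 1.99 / 22.84 = 8.7128%.
Total capital V = 597 + 119.9 + 737 = 1453.9.
Equity: weight = 597/1453.9 = 0.4106; cost = 9.1%.
Preferred: weight = 119.9/1453.9 = 0.0825; cost = 8.7128%.
Bank debt: weight = 737/1453.9 = 0.5069; after-tax cost = 8.6% × (1 − 20.3%) = 6.8542%.
WACC = 0.4106 × 9.1000% + 0.0825 × 8.7128% + 0.5069 × 6.8542% = 7.9296%.

7.93%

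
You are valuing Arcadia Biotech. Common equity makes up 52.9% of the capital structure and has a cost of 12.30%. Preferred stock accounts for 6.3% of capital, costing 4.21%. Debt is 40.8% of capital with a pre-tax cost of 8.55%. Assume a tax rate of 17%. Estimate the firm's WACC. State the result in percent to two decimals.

After-tax cost of debt = 8.55% × (1 − 17%) = 7.0965%.
WACC = 0.529 × 12.3000% + 0.063 × 4.2100% + 0.408 × 7.0965% = 9.6673%.

9.67%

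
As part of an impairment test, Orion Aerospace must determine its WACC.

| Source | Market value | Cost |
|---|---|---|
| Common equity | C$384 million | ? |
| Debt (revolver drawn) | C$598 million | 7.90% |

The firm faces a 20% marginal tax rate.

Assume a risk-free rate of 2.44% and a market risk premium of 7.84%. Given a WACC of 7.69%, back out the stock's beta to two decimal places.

Total capital V = 384 + 598 = 982.
Equity weight = 384/982 = 0.3910.
Revolver drawn weight = 598/982 = 0.6090.
Debt contribution = 0.6090 × 7.9% × (1 − 20%) = 3.8486%.
Required equity contribution = 7.69% − 3.8486% = 3.8414%  ⇒  Re = 9.8235%.
CAPM: 9.8235% = 2.44% + β × 7.84%  ⇒  β = 0.9418.

0.94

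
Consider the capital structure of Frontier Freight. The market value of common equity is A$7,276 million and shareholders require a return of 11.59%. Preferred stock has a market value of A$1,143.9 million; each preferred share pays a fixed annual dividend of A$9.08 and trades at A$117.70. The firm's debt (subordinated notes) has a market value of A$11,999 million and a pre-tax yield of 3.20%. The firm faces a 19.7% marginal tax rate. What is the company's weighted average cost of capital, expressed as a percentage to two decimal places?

6.07%

Cost of preferred: Rp = 9.08 / 117.7 = 7.7145%.
Total capital V = 7276 + 1143.9 + 11999 = 20418.9.
Equity: weight = 7276/20418.9 = 0.3563; cost = 11.59%.
Preferred: weight = 1143.9/20418.9 = 0.0560; cost = 7.7145%.
Subordinated notes: weight = 11999/20418.9 = 0.5876; after-tax cost = 3.2% × (1 − 19.7%) = 2.5696%.
WACC = 0.3563 × 11.5900% + 0.0560 × 7.7145% + 0.5876 × 2.5696% = 6.0721%.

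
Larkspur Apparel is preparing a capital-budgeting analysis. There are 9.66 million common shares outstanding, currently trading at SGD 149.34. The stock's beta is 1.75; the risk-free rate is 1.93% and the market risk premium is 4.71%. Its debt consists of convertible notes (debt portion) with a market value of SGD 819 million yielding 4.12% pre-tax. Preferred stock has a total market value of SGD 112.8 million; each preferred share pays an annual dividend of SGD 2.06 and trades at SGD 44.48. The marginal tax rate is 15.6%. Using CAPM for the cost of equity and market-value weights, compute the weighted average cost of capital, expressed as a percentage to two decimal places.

7.60%

Cost of equity via CAPM: Re = 1.93% + 1.75 × 4.71% = 10.1725%.
Cost of preferred: Rp = 2.06 / 44.48 = 4.6313%.
Market value of equity E = 149.34 × 9.66m = 1442.6244m.
Total capital V = 1442.6244 + 112.8 + 819 = 2374.4244.
Equity: weight = 1442.6244/2374.4244 = 0.6076; cost = 10.1725%.
Preferred: weight = 112.8/2374.4244 = 0.0475; cost = 4.6313%.
Convertible notes (debt portion): weight = 819/2374.4244 = 0.3449; after-tax cost = 4.12% × (1 − 15.6%) = 3.4773%.
WACC = 0.6076 × 10.1725% + 0.0475 × 4.6313% + 0.3449 × 3.4773% = 7.5999%.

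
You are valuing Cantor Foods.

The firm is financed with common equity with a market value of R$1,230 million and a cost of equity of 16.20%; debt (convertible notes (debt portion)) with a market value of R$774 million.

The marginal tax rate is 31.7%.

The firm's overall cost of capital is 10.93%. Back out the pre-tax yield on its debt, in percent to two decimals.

Total capital V = 1230 + 774 = 2004.
Equity weight = 1230/2004 = 0.6138.
Convertible notes (debt portion) weight = 774/2004 = 0.3862.
Equity contribution = 0.6138 × 16.2% = 9.9431%.
Remaining for debt = 10.93% − 9.9431% = 0.9869%.
Rd × (1 − 31.7%) × 0.3862 = 0.9869%  ⇒  Rd = 3.7411%.

3.74%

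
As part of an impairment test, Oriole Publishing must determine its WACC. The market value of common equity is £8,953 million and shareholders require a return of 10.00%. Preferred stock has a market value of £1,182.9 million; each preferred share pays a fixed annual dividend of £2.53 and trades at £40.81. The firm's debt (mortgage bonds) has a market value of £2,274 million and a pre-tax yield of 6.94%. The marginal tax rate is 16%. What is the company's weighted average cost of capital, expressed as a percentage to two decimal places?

8.87%

Cost of preferred: Rp = 2.53 / 40.81 = 6.1995%.
Total capital V = 8953 + 1182.9 + 2274 = 12409.9.
Equity: weight = 8953/12409.9 = 0.7214; cost = 10%.
Preferred: weight = 1182.9/12409.9 = 0.0953; cost = 6.1995%.
Mortgage bonds: weight = 2274/12409.9 = 0.1832; after-tax cost = 6.94% × (1 − 16%) = 5.8296%.
WACC = 0.7214 × 10.0000% + 0.0953 × 6.1995% + 0.1832 × 5.8296% = 8.8736%.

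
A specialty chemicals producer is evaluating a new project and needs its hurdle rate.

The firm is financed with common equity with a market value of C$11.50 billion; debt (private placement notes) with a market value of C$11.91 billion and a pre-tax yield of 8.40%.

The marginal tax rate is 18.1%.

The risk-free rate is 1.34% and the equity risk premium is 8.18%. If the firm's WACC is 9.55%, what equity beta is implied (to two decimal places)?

1.34

Total capital V = 11.5 + 11.91 = 23.41.
Equity weight = 11.5/23.41 = 0.4912.
Private placement notes weight = 11.91/23.41 = 0.5088.
Debt contribution = 0.5088 × 8.4% × (1 − 18.1%) = 3.5000%.
Required equity contribution = 9.55% − 3.5000% = 6.0500%  ⇒  Re = 12.3156%.
CAPM: 12.3156% = 1.34% + β × 8.18%  ⇒  β = 1.3418.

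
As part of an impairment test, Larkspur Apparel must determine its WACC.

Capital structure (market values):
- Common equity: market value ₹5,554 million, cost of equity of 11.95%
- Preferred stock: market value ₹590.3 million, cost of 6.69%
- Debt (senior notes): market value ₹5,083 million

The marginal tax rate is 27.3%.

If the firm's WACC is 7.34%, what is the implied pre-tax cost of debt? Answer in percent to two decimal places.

3.27%

Total capital V = 5554 + 590.3 + 5083 = 11227.3.
Equity weight = 5554/11227.3 = 0.4947.
Preferred weight = 590.3/11227.3 = 0.0526.
Senior notes weight = 5083/11227.3 = 0.4527.
Equity contribution = 0.4947 × 11.95% = 5.9115%.
Preferred contribution = 0.0526 × 6.69% = 0.3517%.
Remaining for debt = 7.34% − 6.2633% = 1.0767%.
Rd × (1 − 27.3%) × 0.4527 = 1.0767%  ⇒  Rd = 3.2714%.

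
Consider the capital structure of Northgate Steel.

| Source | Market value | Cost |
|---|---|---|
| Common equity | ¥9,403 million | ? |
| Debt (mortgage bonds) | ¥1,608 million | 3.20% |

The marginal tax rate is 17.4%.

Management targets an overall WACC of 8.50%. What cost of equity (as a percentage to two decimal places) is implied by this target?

9.50%

Total capital V = 9403 + 1608 = 11011.
Equity weight = 9403/11011 = 0.8540.
Mortgage bonds weight = 1608/11011 = 0.1460.
Debt contribution = 0.1460 × 3.2% × (1 − 17.4%) = 0.3860%.
Required equity contribution = 8.5% − 0.3860% = 8.1140%.
Re = 8.1140% / 0.8540 = 9.5016%.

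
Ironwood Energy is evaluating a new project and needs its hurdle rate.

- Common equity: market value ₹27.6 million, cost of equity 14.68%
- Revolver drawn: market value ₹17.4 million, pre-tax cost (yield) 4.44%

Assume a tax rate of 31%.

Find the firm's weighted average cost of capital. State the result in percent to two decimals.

Total capital V = 27.6 + 17.4 = 45.
Equity: weight = 27.6/45 = 0.6133; cost = 14.68%.
Revolver drawn: weight = 17.4/45 = 0.3867; after-tax cost = 4.44% × (1 − 31%) = 3.0636%.
WACC = 0.6133 × 14.6800% + 0.3867 × 3.0636% = 10.1883%.

10.19%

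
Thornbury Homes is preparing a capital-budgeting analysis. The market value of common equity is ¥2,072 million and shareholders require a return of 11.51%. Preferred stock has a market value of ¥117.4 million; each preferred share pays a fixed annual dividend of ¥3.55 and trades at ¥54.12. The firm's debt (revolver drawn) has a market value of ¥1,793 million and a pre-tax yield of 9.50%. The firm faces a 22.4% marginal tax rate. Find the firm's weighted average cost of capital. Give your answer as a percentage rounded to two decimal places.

9.50%

Cost of preferred: Rp = 3.55 / 54.12 = 6.5595%.
Total capital V = 2072 + 117.4 + 1793 = 3982.4.
Equity: weight = 2072/3982.4 = 0.5203; cost = 11.51%.
Preferred: weight = 117.4/3982.4 = 0.0295; cost = 6.5595%.
Revolver drawn: weight = 1793/3982.4 = 0.4502; after-tax cost = 9.5% × (1 − 22.4%) = 7.3720%.
WACC = 0.5203 × 11.5100% + 0.0295 × 6.5595% + 0.4502 × 7.3720% = 9.5010%.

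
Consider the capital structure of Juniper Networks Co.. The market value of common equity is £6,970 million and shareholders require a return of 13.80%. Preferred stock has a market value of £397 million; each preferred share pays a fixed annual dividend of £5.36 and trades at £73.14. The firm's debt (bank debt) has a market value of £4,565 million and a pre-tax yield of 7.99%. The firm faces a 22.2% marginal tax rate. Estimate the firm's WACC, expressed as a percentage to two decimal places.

10.68%

Cost of preferred: Rp = 5.36 / 73.14 = 7.3284%.
Total capital V = 6970 + 397 + 4565 = 11932.
Equity: weight = 6970/11932 = 0.5841; cost = 13.8%.
Preferred: weight = 397/11932 = 0.0333; cost = 7.3284%.
Bank debt: weight = 4565/11932 = 0.3826; after-tax cost = 7.99% × (1 − 22.2%) = 6.2162%.
WACC = 0.5841 × 13.8000% + 0.0333 × 7.3284% + 0.3826 × 6.2162% = 10.6832%.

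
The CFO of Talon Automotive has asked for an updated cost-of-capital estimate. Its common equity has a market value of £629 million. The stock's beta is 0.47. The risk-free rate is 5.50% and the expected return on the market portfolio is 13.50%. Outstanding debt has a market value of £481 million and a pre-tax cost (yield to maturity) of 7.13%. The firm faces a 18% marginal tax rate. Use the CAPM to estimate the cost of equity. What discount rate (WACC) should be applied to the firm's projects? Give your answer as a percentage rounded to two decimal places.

Market risk premium = 13.5% − 5.5% = 8.0%.
Cost of equity via CAPM: Re = 5.5% + 0.47 × 8.0% = 9.2600%.
Total capital V = 629 + 481 = 1110.
Equity: weight = 629/1110 = 0.5667; cost = 9.26%.
Debt: weight = 481/1110 = 0.4333; after-tax cost = 7.13% × (1 − 18%) = 5.8466%.
WACC = 0.5667 × 9.2600% + 0.4333 × 5.8466% = 7.7809%.

7.78%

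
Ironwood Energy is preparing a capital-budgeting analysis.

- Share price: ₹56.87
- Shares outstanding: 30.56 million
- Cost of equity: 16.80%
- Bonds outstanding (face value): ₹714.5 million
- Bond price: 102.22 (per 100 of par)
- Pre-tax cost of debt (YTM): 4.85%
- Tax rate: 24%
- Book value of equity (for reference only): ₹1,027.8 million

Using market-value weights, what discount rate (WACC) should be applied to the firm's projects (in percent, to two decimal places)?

12.92%

Market value of equity E = 56.87 × 30.56m = 1737.9472m. Market value of debt D = 714.5m × 102.22/100 = 730.3619m.
Total capital V = 1737.9472 + 730.3619 = 2468.3091.
Equity: weight = 1737.9472/2468.3091 = 0.7041; cost = 16.8%.
Bonds outstanding: weight = 730.3619/2468.3091 = 0.2959; after-tax cost = 4.85% × (1 − 24%) = 3.6860%.
WACC = 0.7041 × 16.8000% + 0.2959 × 3.6860% = 12.9196%.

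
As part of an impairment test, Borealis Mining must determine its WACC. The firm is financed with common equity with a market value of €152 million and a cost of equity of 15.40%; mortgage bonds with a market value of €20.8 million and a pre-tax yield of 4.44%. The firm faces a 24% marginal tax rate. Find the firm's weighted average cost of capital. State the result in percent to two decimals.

Total capital V = 152 + 20.8 = 172.8.
Equity: weight = 152/172.8 = 0.8796; cost = 15.4%.
Mortgage bonds: weight = 20.8/172.8 = 0.1204; after-tax cost = 4.44% × (1 − 24%) = 3.3744%.
WACC = 0.8796 × 15.4000% + 0.1204 × 3.3744% = 13.9525%.

13.95%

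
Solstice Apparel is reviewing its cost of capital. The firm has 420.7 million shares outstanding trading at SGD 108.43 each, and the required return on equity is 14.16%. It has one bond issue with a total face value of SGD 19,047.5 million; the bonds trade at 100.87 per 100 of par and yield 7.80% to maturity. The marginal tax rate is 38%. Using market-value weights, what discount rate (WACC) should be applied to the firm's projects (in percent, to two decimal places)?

Market value of equity E = 108.43 × 420.7m = 45616.501m. Market value of debt D = 19047.5m × 100.87/100 = 19213.21325m.
Total capital V = 45616.501 + 19213.21325 = 64829.71425.
Equity: weight = 45616.501/64829.71425 = 0.7036; cost = 14.16%.
Bonds outstanding: weight = 19213.21325/64829.71425 = 0.2964; after-tax cost = 7.8% × (1 − 38%) = 4.8360%.
WACC = 0.7036 × 14.1600% + 0.2964 × 4.8360% = 11.3967%.

11.40%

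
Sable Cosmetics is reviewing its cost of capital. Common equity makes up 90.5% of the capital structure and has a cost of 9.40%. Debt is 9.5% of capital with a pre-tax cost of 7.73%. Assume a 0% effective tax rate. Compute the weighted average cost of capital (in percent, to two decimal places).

9.24%

After-tax cost of debt = 7.73% × (1 − 0%) = 7.7300%.
WACC = 0.905 × 9.4000% + 0.095 × 7.7300% = 9.2414%.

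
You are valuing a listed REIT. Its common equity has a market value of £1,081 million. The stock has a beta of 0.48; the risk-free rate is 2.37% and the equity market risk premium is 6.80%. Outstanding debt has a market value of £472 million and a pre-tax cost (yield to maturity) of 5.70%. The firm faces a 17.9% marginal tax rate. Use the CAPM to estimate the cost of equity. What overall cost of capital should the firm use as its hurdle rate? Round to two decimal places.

Cost of equity via CAPM: Re = 2.37% + 0.48 × 6.8% = 5.6340%.
Total capital V = 1081 + 472 = 1553.
Equity: weight = 1081/1553 = 0.6961; cost = 5.634%.
Debt: weight = 472/1553 = 0.3039; after-tax cost = 5.7% × (1 − 17.9%) = 4.6797%.
WACC = 0.6961 × 5.6340% + 0.3039 × 4.6797% = 5.3440%.

5.34%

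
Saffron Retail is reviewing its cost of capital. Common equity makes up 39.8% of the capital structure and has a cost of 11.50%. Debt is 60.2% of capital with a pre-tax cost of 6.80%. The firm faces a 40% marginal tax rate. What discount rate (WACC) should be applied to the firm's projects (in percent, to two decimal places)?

7.03%

After-tax cost of debt = 6.8% × (1 − 40%) = 4.0800%.
WACC = 0.398 × 11.5000% + 0.602 × 4.0800% = 7.0332%.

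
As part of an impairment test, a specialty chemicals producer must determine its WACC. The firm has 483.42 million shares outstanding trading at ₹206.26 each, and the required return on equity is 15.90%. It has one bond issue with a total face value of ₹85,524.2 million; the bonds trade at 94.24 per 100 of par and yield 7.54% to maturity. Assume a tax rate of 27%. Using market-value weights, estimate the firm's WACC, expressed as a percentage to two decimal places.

Market value of equity E = 206.26 × 483.42m = 99710.2092m. Market value of debt D = 85524.2m × 94.24/100 = 80598.00608m.
Total capital V = 99710.2092 + 80598.00608 = 180308.21528.
Equity: weight = 99710.2092/180308.21528 = 0.5530; cost = 15.9%.
Bonds outstanding: weight = 80598.00608/180308.21528 = 0.4470; after-tax cost = 7.54% × (1 − 27%) = 5.5042%.
WACC = 0.5530 × 15.9000% + 0.4470 × 5.5042% = 11.2531%.

11.25%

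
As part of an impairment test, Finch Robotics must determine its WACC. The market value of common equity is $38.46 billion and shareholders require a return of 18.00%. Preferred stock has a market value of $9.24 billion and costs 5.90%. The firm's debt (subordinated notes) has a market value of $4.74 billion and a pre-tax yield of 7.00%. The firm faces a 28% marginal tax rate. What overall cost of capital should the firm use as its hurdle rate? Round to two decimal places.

14.70%

Total capital V = 38.46 + 9.24 + 4.74 = 52.44.
Equity: weight = 38.46/52.44 = 0.7334; cost = 18%.
Preferred: weight = 9.24/52.44 = 0.1762; cost = 5.9%.
Subordinated notes: weight = 4.74/52.44 = 0.0904; after-tax cost = 7% × (1 − 28%) = 5.0400%.
WACC = 0.7334 × 18.0000% + 0.1762 × 5.9000% + 0.0904 × 5.0400% = 14.6965%.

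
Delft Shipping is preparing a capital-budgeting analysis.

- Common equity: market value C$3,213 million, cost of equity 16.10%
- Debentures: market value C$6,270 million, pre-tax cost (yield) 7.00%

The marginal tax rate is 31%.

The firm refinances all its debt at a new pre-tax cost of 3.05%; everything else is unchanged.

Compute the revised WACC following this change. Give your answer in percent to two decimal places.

After the change:
Total capital V = 3213 + 6270 = 9483.
Equity: weight = 3213/9483 = 0.3388; cost = 16.1%.
Debentures: weight = 6270/9483 = 0.6612; after-tax cost = 3.05% × (1 − 31%) = 2.1045%.
WACC = 0.3388 × 16.1000% + 0.6612 × 2.1045% = 6.8464%.

6.85%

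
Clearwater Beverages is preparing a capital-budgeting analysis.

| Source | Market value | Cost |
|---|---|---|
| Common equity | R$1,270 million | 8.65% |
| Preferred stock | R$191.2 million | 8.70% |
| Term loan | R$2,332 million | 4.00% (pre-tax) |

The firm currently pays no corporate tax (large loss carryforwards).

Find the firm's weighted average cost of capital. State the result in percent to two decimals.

Total capital V = 1270 + 191.2 + 2332 = 3793.2.
Equity: weight = 1270/3793.2 = 0.3348; cost = 8.65%.
Preferred: weight = 191.2/3793.2 = 0.0504; cost = 8.7%.
Term loan: weight = 2332/3793.2 = 0.6148; after-tax cost = 4% × (1 − 0%) = 4.0000%.
WACC = 0.3348 × 8.6500% + 0.0504 × 8.7000% + 0.6148 × 4.0000% = 5.7938%.

5.79%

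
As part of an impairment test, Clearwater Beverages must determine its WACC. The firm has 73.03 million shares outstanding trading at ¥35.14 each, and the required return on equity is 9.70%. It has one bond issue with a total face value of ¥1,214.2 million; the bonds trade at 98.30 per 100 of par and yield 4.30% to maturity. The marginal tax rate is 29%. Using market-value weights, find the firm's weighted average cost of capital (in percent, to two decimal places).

7.59%

Market value of equity E = 35.14 × 73.03m = 2566.2742m. Market value of debt D = 1214.2m × 98.3/100 = 1193.5586m.
Total capital V = 2566.2742 + 1193.5586 = 3759.8328.
Equity: weight = 2566.2742/3759.8328 = 0.6826; cost = 9.7%.
Bonds outstanding: weight = 1193.5586/3759.8328 = 0.3174; after-tax cost = 4.3% × (1 − 29%) = 3.0530%.
WACC = 0.6826 × 9.7000% + 0.3174 × 3.0530% = 7.5899%.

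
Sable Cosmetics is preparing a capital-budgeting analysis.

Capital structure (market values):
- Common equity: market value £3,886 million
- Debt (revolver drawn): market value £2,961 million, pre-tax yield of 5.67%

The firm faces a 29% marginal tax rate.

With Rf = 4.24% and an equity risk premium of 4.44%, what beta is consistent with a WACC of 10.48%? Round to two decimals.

Total capital V = 3886 + 2961 = 6847.
Equity weight = 3886/6847 = 0.5675.
Revolver drawn weight = 2961/6847 = 0.4325.
Debt contribution = 0.4325 × 5.67% × (1 − 29%) = 1.7409%.
Required equity contribution = 10.48% − 1.7409% = 8.7391%  ⇒  Re = 15.3980%.
CAPM: 15.3980% = 4.24% + β × 4.44%  ⇒  β = 2.5131.

2.51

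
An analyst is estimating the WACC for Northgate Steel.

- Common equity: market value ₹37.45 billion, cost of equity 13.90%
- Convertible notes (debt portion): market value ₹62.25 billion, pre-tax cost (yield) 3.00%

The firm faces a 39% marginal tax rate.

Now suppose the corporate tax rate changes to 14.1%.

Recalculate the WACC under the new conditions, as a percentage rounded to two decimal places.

6.83%

After the change:
Total capital V = 37.45 + 62.25 = 99.7.
Equity: weight = 37.45/99.7 = 0.3756; cost = 13.9%.
Convertible notes (debt portion): weight = 62.25/99.7 = 0.6244; after-tax cost = 3% × (1 − 14.1%) = 2.5770%.
WACC = 0.3756 × 13.9000% + 0.6244 × 2.5770% = 6.8302%.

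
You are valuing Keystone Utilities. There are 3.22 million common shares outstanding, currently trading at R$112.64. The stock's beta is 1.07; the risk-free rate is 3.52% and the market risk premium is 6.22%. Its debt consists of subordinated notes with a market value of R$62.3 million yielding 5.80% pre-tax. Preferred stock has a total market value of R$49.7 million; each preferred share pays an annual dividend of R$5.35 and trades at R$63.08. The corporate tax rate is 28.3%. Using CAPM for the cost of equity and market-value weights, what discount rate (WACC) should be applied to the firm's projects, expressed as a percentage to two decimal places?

Cost of equity via CAPM: Re = 3.52% + 1.07 × 6.22% = 10.1754%.
Cost of preferred: Rp = 5.35 / 63.08 = 8.4813%.
Market value of equity E = 112.64 × 3.22m = 362.7008m.
Total capital V = 362.7008 + 49.7 + 62.3 = 474.7008.
Equity: weight = 362.7008/474.7008 = 0.7641; cost = 10.1754%.
Preferred: weight = 49.7/474.7008 = 0.1047; cost = 8.4813%.
Subordinated notes: weight = 62.3/474.7008 = 0.1312; after-tax cost = 5.8% × (1 − 28.3%) = 4.1586%.
WACC = 0.7641 × 10.1754% + 0.1047 × 8.4813% + 0.1312 × 4.1586% = 9.2084%.

9.21%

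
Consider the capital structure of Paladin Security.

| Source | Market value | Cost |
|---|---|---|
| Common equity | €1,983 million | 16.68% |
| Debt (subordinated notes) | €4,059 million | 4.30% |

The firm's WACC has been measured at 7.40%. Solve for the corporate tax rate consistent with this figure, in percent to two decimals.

33.34%

Total capital V = 1983 + 4059 = 6042.
Equity weight = 1983/6042 = 0.3282.
Subordinated notes weight = 4059/6042 = 0.6718.
Equity contribution = 0.3282 × 16.68% = 5.4744%.
Debt contribution must be 7.4% − 5.4744% = 1.9256%.
0.6718 × 4.3% × (1 − T) = 1.9256%  ⇒  (1 − T) = 0.6666.
T = 33.3416%.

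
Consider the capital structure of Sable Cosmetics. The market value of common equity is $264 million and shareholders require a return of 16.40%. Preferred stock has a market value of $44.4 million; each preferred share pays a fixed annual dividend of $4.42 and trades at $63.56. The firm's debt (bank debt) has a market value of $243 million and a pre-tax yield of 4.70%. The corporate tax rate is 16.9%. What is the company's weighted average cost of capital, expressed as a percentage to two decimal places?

Cost of preferred: Rp = 4.42 / 63.56 = 6.9541%.
Total capital V = 264 + 44.4 + 243 = 551.4.
Equity: weight = 264/551.4 = 0.4788; cost = 16.4%.
Preferred: weight = 44.4/551.4 = 0.0805; cost = 6.9541%.
Bank debt: weight = 243/551.4 = 0.4407; after-tax cost = 4.7% × (1 − 16.9%) = 3.9057%.
WACC = 0.4788 × 16.4000% + 0.0805 × 6.9541% + 0.4407 × 3.9057% = 10.1332%.

10.13%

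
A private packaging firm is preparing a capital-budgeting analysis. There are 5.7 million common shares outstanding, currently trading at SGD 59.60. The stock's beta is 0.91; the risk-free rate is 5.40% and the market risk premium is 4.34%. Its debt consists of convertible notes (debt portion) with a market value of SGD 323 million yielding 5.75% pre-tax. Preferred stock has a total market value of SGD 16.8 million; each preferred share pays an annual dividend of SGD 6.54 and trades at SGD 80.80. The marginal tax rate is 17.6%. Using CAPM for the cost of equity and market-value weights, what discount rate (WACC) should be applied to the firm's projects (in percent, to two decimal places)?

Cost of equity via CAPM: Re = 5.4% + 0.91 × 4.34% = 9.3494%.
Cost of preferred: Rp = 6.54 / 80.8 = 8.0941%.
Market value of equity E = 59.6 × 5.7m = 339.72m.
Total capital V = 339.72 + 16.8 + 323 = 679.52.
Equity: weight = 339.72/679.52 = 0.4999; cost = 9.3494%.
Preferred: weight = 16.8/679.52 = 0.0247; cost = 8.0941%.
Convertible notes (debt portion): weight = 323/679.52 = 0.4753; after-tax cost = 5.75% × (1 − 17.6%) = 4.7380%.
WACC = 0.4999 × 9.3494% + 0.0247 × 8.0941% + 0.4753 × 4.7380% = 7.1264%.

7.13%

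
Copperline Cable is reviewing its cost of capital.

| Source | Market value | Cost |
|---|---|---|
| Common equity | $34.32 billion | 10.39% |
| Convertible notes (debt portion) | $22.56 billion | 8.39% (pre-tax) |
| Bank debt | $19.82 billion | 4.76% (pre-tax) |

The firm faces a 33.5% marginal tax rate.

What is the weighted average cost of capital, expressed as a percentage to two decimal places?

Total capital V = 34.32 + 22.56 + 19.82 = 76.7.
Equity: weight = 34.32/76.7 = 0.4475; cost = 10.39%.
Convertible notes (debt portion): weight = 22.56/76.7 = 0.2941; after-tax cost = 8.39% × (1 − 33.5%) = 5.5794%.
Bank debt: weight = 19.82/76.7 = 0.2584; after-tax cost = 4.76% × (1 − 33.5%) = 3.1654%.
WACC = 0.4475 × 10.3900% + 0.2941 × 5.5794% + 0.2584 × 3.1654% = 7.1081%.

7.11%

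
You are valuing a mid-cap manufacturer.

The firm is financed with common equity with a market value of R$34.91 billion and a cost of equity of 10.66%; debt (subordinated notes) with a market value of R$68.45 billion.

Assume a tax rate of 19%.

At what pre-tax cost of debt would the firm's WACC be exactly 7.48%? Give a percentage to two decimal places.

7.23%

Total capital V = 34.91 + 68.45 = 103.36.
Equity weight = 34.91/103.36 = 0.3378.
Subordinated notes weight = 68.45/103.36 = 0.6622.
Equity contribution = 0.3378 × 10.66% = 3.6004%.
Remaining for debt = 7.48% − 3.6004% = 3.8796%.
Rd × (1 − 19%) × 0.6622 = 3.8796%  ⇒  Rd = 7.2323%.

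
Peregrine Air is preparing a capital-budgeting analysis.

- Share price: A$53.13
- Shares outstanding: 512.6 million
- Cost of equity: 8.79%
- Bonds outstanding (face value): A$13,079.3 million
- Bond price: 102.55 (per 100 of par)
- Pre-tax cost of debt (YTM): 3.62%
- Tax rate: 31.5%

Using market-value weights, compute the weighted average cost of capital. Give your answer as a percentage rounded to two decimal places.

Market value of equity E = 53.13 × 512.6m = 27234.438m. Market value of debt D = 13079.3m × 102.55/100 = 13412.82215m.
Total capital V = 27234.438 + 13412.82215 = 40647.26015.
Equity: weight = 27234.438/40647.26015 = 0.6700; cost = 8.79%.
Bonds outstanding: weight = 13412.82215/40647.26015 = 0.3300; after-tax cost = 3.62% × (1 − 31.5%) = 2.4797%.
WACC = 0.6700 × 8.7900% + 0.3300 × 2.4797% = 6.7077%.

6.71%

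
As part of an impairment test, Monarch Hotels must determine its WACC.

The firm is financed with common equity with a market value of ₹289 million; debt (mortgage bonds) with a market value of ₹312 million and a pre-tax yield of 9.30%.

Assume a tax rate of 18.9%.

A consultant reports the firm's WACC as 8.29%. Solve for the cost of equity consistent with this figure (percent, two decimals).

Total capital V = 289 + 312 = 601.
Equity weight = 289/601 = 0.4809.
Mortgage bonds weight = 312/601 = 0.5191.
Debt contribution = 0.5191 × 9.3% × (1 − 18.9%) = 3.9155%.
Required equity contribution = 8.29% − 3.9155% = 4.3745%.
Re = 4.3745% / 0.4809 = 9.0972%.

9.10%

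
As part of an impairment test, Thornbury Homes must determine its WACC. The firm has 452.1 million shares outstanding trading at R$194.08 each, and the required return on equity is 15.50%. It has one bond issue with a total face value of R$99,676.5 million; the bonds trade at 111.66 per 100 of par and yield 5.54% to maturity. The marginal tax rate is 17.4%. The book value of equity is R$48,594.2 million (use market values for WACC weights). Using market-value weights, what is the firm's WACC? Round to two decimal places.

Market value of equity E = 194.08 × 452.1m = 87743.568m. Market value of debt D = 99676.5m × 111.66/100 = 111298.7799m.
Total capital V = 87743.568 + 111298.7799 = 199042.3479.
Equity: weight = 87743.568/199042.3479 = 0.4408; cost = 15.5%.
Bonds outstanding: weight = 111298.7799/199042.3479 = 0.5592; after-tax cost = 5.54% × (1 − 17.4%) = 4.5760%.
WACC = 0.4408 × 15.5000% + 0.5592 × 4.5760% = 9.3916%.

9.39%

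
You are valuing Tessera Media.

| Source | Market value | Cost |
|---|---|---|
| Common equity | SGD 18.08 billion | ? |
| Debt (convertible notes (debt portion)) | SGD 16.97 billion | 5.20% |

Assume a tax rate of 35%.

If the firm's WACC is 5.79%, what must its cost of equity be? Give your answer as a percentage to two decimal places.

Total capital V = 18.08 + 16.97 = 35.05.
Equity weight = 18.08/35.05 = 0.5158.
Convertible notes (debt portion) weight = 16.97/35.05 = 0.4842.
Debt contribution = 0.4842 × 5.2% × (1 − 35%) = 1.6365%.
Required equity contribution = 5.79% − 1.6365% = 4.1535%.
Re = 4.1535% / 0.5158 = 8.0520%.

8.05%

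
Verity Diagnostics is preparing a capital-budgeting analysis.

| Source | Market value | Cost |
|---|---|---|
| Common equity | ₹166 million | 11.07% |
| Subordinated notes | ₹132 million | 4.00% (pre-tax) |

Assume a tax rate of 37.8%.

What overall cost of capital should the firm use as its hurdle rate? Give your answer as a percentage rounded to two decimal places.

Total capital V = 166 + 132 = 298.
Equity: weight = 166/298 = 0.5570; cost = 11.07%.
Subordinated notes: weight = 132/298 = 0.4430; after-tax cost = 4% × (1 − 37.8%) = 2.4880%.
WACC = 0.5570 × 11.0700% + 0.4430 × 2.4880% = 7.2686%.

7.27%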